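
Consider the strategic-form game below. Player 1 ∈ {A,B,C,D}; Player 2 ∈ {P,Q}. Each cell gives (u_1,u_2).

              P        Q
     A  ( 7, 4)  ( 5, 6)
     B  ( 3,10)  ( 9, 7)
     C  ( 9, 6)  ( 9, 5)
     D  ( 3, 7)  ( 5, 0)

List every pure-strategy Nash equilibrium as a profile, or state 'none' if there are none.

NE set: (C,P)

(A,P): not NE [P1→C gives 9>7; P2→Q gives 6>4]
(A,Q): not NE [P1→C gives 9>5]
(B,P): not NE [P1→C gives 9>3]
(B,Q): not NE [P2→P gives 10>7]
(C,P): NE
(C,Q): not NE [P2→P gives 6>5]
(D,P): not NE [P1→C gives 9>3]
(D,Q): not NE [P1→C gives 9>5; P2→P gives 7>0]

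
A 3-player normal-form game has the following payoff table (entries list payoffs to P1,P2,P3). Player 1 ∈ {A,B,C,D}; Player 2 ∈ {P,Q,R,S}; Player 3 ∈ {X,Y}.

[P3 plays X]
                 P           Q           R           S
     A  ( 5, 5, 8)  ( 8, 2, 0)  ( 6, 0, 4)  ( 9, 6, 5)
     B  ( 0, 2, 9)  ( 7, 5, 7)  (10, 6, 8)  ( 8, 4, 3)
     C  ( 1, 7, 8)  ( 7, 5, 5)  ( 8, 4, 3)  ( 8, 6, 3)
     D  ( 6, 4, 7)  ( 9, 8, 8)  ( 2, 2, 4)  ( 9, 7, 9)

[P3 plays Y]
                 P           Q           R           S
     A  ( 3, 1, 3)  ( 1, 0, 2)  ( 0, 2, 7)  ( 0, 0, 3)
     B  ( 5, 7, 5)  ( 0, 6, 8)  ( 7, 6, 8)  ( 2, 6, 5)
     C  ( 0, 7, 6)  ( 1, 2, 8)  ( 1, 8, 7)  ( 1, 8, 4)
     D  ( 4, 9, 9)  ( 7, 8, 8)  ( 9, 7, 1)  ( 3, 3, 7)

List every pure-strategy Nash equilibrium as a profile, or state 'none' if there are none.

(A,P,X): not NE [P1→D gives 6>5; P2→S gives 6>5]
(A,P,Y): not NE [P1→B gives 5>3; P2→R gives 2>1; P3→X gives 8>3]
(A,Q,X): not NE [P1→D gives 9>8; P2→S gives 6>2; P3→Y gives 2>0]
(A,Q,Y): not NE [P1→D gives 7>1; P2→R gives 2>0]
(A,R,X): not NE [P1→B gives 10>6; P2→S gives 6>0; P3→Y gives 7>4]
(A,R,Y): not NE [P1→D gives 9>0]
(A,S,X): NE
(A,S,Y): not NE [P1→D gives 3>0; P2→R gives 2>0; P3→X gives 5>3]
(B,P,X): not NE [P1→D gives 6>0; P2→R gives 6>2]
(B,P,Y): not NE [P3→X gives 9>5]
(B,Q,X): not NE [P1→D gives 9>7; P2→R gives 6>5; P3→Y gives 8>7]
(B,Q,Y): not NE [P1→D gives 7>0; P2→P gives 7>6]
(B,R,X): NE
(B,R,Y): not NE [P1→D gives 9>7; P2→P gives 7>6]
(B,S,X): not NE [P1→D gives 9>8; P2→R gives 6>4; P3→Y gives 5>3]
(B,S,Y): not NE [P1→D gives 3>2; P2→P gives 7>6]
(C,P,X): not NE [P1→D gives 6>1]
(C,P,Y): not NE [P1→B gives 5>0; P2→S gives 8>7; P3→X gives 8>6]
(C,Q,X): not NE [P1→D gives 9>7; P2→P gives 7>5; P3→Y gives 8>5]
(C,Q,Y): not NE [P1→D gives 7>1; P2→S gives 8>2]
(C,R,X): not NE [P1→B gives 10>8; P2→P gives 7>4; P3→Y gives 7>3]
(C,R,Y): not NE [P1→D gives 9>1]
(C,S,X): not NE [P1→D gives 9>8; P2→P gives 7>6; P3→Y gives 4>3]
(C,S,Y): not NE [P1→D gives 3>1]
(D,P,X): not NE [P2→Q gives 8>4; P3→Y gives 9>7]
(D,P,Y): not NE [P1→B gives 5>4]
(D,Q,X): NE
(D,Q,Y): not NE [P2→P gives 9>8]
(D,R,X): not NE [P1→B gives 10>2; P2→Q gives 8>2]
(D,R,Y): not NE [P2→P gives 9>7; P3→X gives 4>1]
(D,S,X): not NE [P2→Q gives 8>7]
(D,S,Y): not NE [P2→P gives 9>3; P3→X gives 9>7]

Nash profiles: (A,S,X), (B,R,X), (D,Q,X)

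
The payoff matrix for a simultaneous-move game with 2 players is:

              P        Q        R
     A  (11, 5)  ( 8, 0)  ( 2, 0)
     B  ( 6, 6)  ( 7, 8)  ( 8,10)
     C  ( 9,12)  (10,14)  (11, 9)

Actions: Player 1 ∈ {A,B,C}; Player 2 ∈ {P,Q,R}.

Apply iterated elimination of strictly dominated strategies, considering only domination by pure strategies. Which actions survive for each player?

P1 drop B (C beats it: P:9>6 Q:10>7 R:11>8)
P2 drop R (P beats it: A:5>0 C:12>9)
P1→{A,C} P2→{P,Q}

IESDS → P1:{A,C} P2:{P,Q}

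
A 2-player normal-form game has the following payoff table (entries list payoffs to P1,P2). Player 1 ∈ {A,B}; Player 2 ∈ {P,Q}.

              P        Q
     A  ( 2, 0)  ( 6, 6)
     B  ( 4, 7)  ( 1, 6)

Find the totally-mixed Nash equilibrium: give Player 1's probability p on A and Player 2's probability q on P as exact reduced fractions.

P1 indiff ⇒ q·2+(1-q)·6 = q·4+(1-q)·1 ⇒ q(-2) = (1-q)(-5) ⇒ q = 5/7
P2 indiff ⇒ p·0+(1-p)·7 = p·6+(1-p)·6 ⇒ p(-6) = (1-p)(-1) ⇒ p = 1/7

p=1/7, q=5/7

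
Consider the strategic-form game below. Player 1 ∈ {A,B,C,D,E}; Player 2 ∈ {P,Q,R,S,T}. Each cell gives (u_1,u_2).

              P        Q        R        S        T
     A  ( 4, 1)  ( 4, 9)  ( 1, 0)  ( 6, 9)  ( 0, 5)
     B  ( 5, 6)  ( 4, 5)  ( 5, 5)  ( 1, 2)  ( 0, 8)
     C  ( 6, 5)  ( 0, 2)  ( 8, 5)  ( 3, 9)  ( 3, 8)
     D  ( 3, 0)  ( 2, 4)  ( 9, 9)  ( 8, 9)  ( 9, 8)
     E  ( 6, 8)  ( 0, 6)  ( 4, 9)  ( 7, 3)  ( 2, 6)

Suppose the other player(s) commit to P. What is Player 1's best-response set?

u_1(A vs P) = 4
u_1(B vs P) = 5
u_1(C vs P) = 6
u_1(D vs P) = 3
u_1(E vs P) = 6
max payoff 6 at {C,E}

BR_1 = {C,E}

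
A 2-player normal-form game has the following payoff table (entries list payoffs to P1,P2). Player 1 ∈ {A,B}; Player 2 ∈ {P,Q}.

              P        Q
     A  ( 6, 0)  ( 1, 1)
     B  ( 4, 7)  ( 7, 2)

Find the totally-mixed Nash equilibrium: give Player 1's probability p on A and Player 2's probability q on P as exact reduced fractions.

P1 mixes 5/6 on A; P2 mixes 3/4 on P

P1 indiff ⇒ q·6+(1-q)·1 = q·4+(1-q)·7 ⇒ q(2) = (1-q)(6) ⇒ q = 3/4
P2 indiff ⇒ p·0+(1-p)·7 = p·1+(1-p)·2 ⇒ p(-1) = (1-p)(-5) ⇒ p = 5/6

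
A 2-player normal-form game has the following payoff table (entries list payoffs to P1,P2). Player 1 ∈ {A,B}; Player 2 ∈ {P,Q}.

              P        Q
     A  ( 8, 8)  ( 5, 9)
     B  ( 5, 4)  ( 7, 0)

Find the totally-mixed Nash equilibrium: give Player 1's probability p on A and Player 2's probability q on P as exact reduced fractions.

P1 indiff ⇒ q·8+(1-q)·5 = q·5+(1-q)·7 ⇒ q(3) = (1-q)(2) ⇒ q = 2/5
P2 indiff ⇒ p·8+(1-p)·4 = p·9+(1-p)·0 ⇒ p(-1) = (1-p)(-4) ⇒ p = 4/5

P1 mixes 4/5 on A; P2 mixes 2/5 on P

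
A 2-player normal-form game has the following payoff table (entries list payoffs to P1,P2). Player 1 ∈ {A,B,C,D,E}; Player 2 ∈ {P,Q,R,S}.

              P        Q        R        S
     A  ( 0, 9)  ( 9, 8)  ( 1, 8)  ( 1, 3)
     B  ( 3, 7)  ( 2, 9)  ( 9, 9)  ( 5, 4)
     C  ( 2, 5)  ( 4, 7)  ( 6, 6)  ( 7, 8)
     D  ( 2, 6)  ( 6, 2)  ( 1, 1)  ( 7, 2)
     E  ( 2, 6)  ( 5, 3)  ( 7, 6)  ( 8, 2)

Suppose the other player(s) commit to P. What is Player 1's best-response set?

u_1(A vs P) = 0
u_1(B vs P) = 3
u_1(C vs P) = 2
u_1(D vs P) = 2
u_1(E vs P) = 2
max payoff 3 at {B}

P1 best: {B}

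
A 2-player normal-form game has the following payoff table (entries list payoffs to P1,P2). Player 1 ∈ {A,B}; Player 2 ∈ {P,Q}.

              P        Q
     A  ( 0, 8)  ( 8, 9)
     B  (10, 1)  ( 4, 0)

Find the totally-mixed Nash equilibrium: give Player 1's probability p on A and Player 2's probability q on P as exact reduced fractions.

P1 mixes 1/2 on A; P2 mixes 2/7 on P

P1 indiff ⇒ q·0+(1-q)·8 = q·10+(1-q)·4 ⇒ q(-10) = (1-q)(-4) ⇒ q = 2/7
P2 indiff ⇒ p·8+(1-p)·1 = p·9+(1-p)·0 ⇒ p(-1) = (1-p)(-1) ⇒ p = 1/2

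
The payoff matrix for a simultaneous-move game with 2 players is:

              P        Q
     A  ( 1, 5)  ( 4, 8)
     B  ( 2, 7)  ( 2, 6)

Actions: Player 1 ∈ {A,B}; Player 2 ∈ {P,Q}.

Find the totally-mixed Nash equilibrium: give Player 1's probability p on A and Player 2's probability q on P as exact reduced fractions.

p=1/4, q=2/3

P1 indiff ⇒ q·1+(1-q)·4 = q·2+(1-q)·2 ⇒ q(-1) = (1-q)(-2) ⇒ q = 2/3
P2 indiff ⇒ p·5+(1-p)·7 = p·8+(1-p)·6 ⇒ p(-3) = (1-p)(-1) ⇒ p = 1/4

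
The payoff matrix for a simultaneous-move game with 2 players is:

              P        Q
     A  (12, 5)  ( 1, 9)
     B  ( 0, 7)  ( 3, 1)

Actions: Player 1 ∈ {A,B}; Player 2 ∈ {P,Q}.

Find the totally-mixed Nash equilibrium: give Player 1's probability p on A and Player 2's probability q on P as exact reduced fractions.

P1 indiff ⇒ q·12+(1-q)·1 = q·0+(1-q)·3 ⇒ q(12) = (1-q)(2) ⇒ q = 1/7
P2 indiff ⇒ p·5+(1-p)·7 = p·9+(1-p)·1 ⇒ p(-4) = (1-p)(-6) ⇒ p = 3/5

P1 mixes 3/5 on A; P2 mixes 1/7 on P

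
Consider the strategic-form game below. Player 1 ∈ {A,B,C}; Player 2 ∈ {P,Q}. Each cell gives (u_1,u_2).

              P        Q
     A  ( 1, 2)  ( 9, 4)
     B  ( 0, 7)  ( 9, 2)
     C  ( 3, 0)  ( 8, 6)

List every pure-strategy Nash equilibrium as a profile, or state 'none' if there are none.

(A,P): not NE [P1→C gives 3>1; P2→Q gives 4>2]
(A,Q): NE
(B,P): not NE [P1→C gives 3>0]
(B,Q): not NE [P2→P gives 7>2]
(C,P): not NE [P2→Q gives 6>0]
(C,Q): not NE [P1→B gives 9>8]

NE set: (A,Q)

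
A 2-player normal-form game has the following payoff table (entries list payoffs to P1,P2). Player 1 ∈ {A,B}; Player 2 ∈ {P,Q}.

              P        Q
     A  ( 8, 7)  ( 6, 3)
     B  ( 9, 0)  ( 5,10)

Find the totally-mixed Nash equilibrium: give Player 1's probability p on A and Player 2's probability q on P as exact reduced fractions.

(p,q) = (5/7, 1/2)

P1 indiff ⇒ q·8+(1-q)·6 = q·9+(1-q)·5 ⇒ q(-1) = (1-q)(-1) ⇒ q = 1/2
P2 indiff ⇒ p·7+(1-p)·0 = p·3+(1-p)·10 ⇒ p(4) = (1-p)(10) ⇒ p = 5/7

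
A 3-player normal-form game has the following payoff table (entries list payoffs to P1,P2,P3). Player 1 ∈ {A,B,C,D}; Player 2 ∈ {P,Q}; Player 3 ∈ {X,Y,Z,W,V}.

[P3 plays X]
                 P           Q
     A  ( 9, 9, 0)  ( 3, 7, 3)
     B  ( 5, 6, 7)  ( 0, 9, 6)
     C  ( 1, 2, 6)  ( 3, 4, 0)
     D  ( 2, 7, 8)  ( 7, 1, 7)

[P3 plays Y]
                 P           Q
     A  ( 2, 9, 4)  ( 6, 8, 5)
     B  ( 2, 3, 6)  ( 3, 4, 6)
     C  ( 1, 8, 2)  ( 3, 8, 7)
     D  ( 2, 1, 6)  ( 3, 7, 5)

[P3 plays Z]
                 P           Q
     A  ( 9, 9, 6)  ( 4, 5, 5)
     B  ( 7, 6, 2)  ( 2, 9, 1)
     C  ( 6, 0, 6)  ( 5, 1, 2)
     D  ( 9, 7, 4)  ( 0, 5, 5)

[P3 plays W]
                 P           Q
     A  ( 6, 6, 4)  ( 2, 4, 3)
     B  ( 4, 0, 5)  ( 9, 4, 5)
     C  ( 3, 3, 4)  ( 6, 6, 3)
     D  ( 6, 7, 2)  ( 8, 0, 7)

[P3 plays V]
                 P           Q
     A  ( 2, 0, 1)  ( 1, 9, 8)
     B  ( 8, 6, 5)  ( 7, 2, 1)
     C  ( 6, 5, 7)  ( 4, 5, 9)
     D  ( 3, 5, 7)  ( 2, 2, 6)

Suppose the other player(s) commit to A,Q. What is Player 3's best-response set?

argmax u_3 = {V}

u_3(X vs A,Q) = 3
u_3(Y vs A,Q) = 5
u_3(Z vs A,Q) = 5
u_3(W vs A,Q) = 3
u_3(V vs A,Q) = 8
max payoff 8 at {V}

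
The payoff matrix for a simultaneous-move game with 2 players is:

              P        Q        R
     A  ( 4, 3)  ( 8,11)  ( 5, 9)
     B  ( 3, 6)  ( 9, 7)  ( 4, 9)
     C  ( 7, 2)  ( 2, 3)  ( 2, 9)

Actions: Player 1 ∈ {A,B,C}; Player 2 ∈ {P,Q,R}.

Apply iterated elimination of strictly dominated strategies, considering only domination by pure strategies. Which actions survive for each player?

P2 drop P (Q beats it: A:11>3 B:7>6 C:3>2)
P1 drop C (A beats it: Q:8>2 R:5>2)
P1→{A,B} P2→{Q,R}

Remaining: P1:{A,B} P2:{Q,R}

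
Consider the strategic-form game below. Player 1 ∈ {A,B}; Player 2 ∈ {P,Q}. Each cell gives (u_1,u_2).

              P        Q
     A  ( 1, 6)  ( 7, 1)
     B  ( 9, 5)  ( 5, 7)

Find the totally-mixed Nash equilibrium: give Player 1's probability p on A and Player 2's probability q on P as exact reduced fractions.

P1 indiff ⇒ q·1+(1-q)·7 = q·9+(1-q)·5 ⇒ q(-8) = (1-q)(-2) ⇒ q = 1/5
P2 indiff ⇒ p·6+(1-p)·5 = p·1+(1-p)·7 ⇒ p(5) = (1-p)(2) ⇒ p = 2/7

P1 mixes 2/7 on A; P2 mixes 1/5 on P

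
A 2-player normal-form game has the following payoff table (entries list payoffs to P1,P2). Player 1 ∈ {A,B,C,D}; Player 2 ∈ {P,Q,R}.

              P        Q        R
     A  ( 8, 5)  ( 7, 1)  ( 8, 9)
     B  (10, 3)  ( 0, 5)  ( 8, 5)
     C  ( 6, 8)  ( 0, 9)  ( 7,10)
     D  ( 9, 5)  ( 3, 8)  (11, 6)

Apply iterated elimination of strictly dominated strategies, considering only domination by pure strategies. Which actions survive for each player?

P1 drop C (A beats it: P:8>6 Q:7>0 R:8>7)
P2 drop P (R beats it: A:9>5 B:5>3 D:6>5)
P1 drop B (D beats it: Q:3>0 R:11>8)
P1→{A,D} P2→{Q,R}

Remaining: P1:{A,D} P2:{Q,R}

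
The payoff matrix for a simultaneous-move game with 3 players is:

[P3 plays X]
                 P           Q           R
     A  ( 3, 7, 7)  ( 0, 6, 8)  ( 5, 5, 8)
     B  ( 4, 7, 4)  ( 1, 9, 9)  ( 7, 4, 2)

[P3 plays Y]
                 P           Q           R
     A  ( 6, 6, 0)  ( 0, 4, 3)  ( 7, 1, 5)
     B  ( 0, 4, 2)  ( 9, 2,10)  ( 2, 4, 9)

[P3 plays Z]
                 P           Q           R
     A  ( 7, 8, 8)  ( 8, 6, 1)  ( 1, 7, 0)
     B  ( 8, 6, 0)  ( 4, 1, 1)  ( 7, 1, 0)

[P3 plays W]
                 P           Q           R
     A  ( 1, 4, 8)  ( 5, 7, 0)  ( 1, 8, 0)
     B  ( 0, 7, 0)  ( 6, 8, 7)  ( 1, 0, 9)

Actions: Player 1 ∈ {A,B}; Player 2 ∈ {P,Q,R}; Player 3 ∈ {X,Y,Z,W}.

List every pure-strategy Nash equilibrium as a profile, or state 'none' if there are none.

(A,P,X): not NE [P1→B gives 4>3; P3→W gives 8>7]
(A,P,Y): not NE [P3→W gives 8>0]
(A,P,Z): not NE [P1→B gives 8>7]
(A,P,W): not NE [P2→R gives 8>4]
(A,Q,X): not NE [P1→B gives 1>0; P2→P gives 7>6]
(A,Q,Y): not NE [P1→B gives 9>0; P2→P gives 6>4; P3→X gives 8>3]
(A,Q,Z): not NE [P2→P gives 8>6; P3→X gives 8>1]
(A,Q,W): not NE [P1→B gives 6>5; P2→R gives 8>7; P3→X gives 8>0]
(A,R,X): not NE [P1→B gives 7>5; P2→P gives 7>5]
(A,R,Y): not NE [P2→P gives 6>1; P3→X gives 8>5]
(A,R,Z): not NE [P1→B gives 7>1; P2→P gives 8>7; P3→X gives 8>0]
(A,R,W): not NE [P3→X gives 8>0]
(B,P,X): not NE [P2→Q gives 9>7]
(B,P,Y): not NE [P1→A gives 6>0; P3→X gives 4>2]
(B,P,Z): not NE [P3→X gives 4>0]
(B,P,W): not NE [P1→A gives 1>0; P2→Q gives 8>7; P3→X gives 4>0]
(B,Q,X): not NE [P3→Y gives 10>9]
(B,Q,Y): not NE [P2→R gives 4>2]
(B,Q,Z): not NE [P1→A gives 8>4; P2→P gives 6>1; P3→Y gives 10>1]
(B,Q,W): not NE [P3→Y gives 10>7]
(B,R,X): not NE [P2→Q gives 9>4; P3→W gives 9>2]
(B,R,Y): not NE [P1→A gives 7>2]
(B,R,Z): not NE [P2→P gives 6>1; P3→W gives 9>0]
(B,R,W): not NE [P2→Q gives 8>0]

No pure NE.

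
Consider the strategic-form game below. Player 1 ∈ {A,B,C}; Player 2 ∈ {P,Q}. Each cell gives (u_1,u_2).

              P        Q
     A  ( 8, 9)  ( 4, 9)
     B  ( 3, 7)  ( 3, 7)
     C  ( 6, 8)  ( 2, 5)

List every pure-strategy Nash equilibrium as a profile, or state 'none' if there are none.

(A,P): NE
(A,Q): NE
(B,P): not NE [P1→A gives 8>3]
(B,Q): not NE [P1→A gives 4>3]
(C,P): not NE [P1→A gives 8>6]
(C,Q): not NE [P1→A gives 4>2; P2→P gives 8>5]

Nash profiles: (A,P), (A,Q)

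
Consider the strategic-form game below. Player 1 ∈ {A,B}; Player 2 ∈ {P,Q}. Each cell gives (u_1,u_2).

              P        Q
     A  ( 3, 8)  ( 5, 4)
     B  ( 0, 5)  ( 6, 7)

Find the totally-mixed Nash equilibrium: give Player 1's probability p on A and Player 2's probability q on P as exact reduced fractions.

p=1/3, q=1/4

P1 indiff ⇒ q·3+(1-q)·5 = q·0+(1-q)·6 ⇒ q(3) = (1-q)(1) ⇒ q = 1/4
P2 indiff ⇒ p·8+(1-p)·5 = p·4+(1-p)·7 ⇒ p(4) = (1-p)(2) ⇒ p = 1/3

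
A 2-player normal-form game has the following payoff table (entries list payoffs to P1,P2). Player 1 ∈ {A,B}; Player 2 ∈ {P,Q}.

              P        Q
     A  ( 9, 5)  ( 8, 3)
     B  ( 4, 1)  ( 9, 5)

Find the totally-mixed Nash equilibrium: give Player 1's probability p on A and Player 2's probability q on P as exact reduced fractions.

p=2/3, q=1/6

P1 indiff ⇒ q·9+(1-q)·8 = q·4+(1-q)·9 ⇒ q(5) = (1-q)(1) ⇒ q = 1/6
P2 indiff ⇒ p·5+(1-p)·1 = p·3+(1-p)·5 ⇒ p(2) = (1-p)(4) ⇒ p = 2/3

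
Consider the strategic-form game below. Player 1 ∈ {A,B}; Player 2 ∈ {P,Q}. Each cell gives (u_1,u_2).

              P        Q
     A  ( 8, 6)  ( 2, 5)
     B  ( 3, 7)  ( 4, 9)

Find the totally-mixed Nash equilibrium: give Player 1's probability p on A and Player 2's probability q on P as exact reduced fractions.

P1 indiff ⇒ q·8+(1-q)·2 = q·3+(1-q)·4 ⇒ q(5) = (1-q)(2) ⇒ q = 2/7
P2 indiff ⇒ p·6+(1-p)·7 = p·5+(1-p)·9 ⇒ p(1) = (1-p)(2) ⇒ p = 2/3

P1 mixes 2/3 on A; P2 mixes 2/7 on P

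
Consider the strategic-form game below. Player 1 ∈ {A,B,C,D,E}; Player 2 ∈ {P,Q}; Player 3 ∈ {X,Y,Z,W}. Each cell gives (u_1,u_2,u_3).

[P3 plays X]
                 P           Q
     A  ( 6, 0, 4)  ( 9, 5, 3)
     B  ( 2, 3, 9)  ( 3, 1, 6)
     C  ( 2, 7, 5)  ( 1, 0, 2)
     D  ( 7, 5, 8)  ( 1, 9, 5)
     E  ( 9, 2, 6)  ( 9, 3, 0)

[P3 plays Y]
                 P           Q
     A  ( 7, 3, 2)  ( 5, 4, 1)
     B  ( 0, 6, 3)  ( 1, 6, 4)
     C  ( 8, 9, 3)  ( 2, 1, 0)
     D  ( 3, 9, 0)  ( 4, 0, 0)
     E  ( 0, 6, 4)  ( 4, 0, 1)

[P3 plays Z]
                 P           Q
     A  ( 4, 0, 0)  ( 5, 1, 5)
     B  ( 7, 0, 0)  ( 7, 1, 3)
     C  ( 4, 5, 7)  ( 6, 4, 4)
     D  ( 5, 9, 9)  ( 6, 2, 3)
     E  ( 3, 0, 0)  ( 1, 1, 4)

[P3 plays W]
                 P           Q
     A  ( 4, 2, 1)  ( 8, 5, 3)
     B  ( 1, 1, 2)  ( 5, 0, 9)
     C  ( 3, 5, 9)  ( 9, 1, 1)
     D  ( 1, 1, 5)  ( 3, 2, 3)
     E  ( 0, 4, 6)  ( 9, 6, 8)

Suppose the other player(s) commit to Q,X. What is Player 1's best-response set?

BR_1 = {A,E}

u_1(A vs Q,X) = 9
u_1(B vs Q,X) = 3
u_1(C vs Q,X) = 1
u_1(D vs Q,X) = 1
u_1(E vs Q,X) = 9
max payoff 9 at {A,E}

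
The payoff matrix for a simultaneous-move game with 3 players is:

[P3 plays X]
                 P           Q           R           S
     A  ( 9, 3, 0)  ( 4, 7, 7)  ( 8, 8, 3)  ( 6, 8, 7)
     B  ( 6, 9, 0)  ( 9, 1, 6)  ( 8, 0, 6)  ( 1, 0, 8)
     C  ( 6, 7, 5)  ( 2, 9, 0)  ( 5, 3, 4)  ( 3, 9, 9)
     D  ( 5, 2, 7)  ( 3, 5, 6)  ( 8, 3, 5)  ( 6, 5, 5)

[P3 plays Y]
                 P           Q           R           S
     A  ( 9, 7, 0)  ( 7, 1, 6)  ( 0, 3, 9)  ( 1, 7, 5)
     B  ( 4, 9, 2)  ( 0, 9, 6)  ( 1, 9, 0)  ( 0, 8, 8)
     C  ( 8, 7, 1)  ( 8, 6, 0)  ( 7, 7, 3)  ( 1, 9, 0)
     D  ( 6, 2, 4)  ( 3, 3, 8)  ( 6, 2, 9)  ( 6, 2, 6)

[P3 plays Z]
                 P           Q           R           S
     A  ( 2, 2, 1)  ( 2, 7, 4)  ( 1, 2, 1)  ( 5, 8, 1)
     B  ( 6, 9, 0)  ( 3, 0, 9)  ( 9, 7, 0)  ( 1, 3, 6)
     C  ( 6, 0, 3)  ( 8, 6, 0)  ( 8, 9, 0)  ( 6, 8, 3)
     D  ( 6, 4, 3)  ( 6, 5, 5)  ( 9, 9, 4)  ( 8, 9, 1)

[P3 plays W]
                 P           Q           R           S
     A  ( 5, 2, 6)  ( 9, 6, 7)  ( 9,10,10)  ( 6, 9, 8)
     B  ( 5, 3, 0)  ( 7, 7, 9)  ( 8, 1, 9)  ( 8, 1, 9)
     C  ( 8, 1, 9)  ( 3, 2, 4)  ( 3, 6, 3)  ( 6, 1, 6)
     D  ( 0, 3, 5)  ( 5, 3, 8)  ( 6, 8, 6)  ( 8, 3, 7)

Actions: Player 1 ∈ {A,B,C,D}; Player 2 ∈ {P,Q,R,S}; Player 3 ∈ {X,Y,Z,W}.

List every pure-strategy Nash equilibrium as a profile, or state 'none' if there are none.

Nash profiles: (A,R,W)

(A,P,X): not NE [P2→S gives 8>3; P3→W gives 6>0]
(A,P,Y): not NE [P3→W gives 6>0]
(A,P,Z): not NE [P1→D gives 6>2; P2→S gives 8>2; P3→W gives 6>1]
(A,P,W): not NE [P1→C gives 8>5; P2→R gives 10>2]
(A,Q,X): not NE [P1→B gives 9>4; P2→S gives 8>7]
(A,Q,Y): not NE [P1→C gives 8>7; P2→S gives 7>1; P3→W gives 7>6]
(A,Q,Z): not NE [P1→C gives 8>2; P2→S gives 8>7; P3→W gives 7>4]
(A,Q,W): not NE [P2→R gives 10>6]
(A,R,X): not NE [P3→W gives 10>3]
(A,R,Y): not NE [P1→C gives 7>0; P2→S gives 7>3; P3→W gives 10>9]
(A,R,Z): not NE [P1→D gives 9>1; P2→S gives 8>2; P3→W gives 10>1]
(A,R,W): NE
(A,S,X): not NE [P3→W gives 8>7]
(A,S,Y): not NE [P1→D gives 6>1; P3→W gives 8>5]
(A,S,Z): not NE [P1→D gives 8>5; P3→W gives 8>1]
(A,S,W): not NE [P1→D gives 8>6; P2→R gives 10>9]
(B,P,X): not NE [P1→A gives 9>6; P3→Y gives 2>0]
(B,P,Y): not NE [P1→A gives 9>4]
(B,P,Z): not NE [P3→Y gives 2>0]
(B,P,W): not NE [P1→C gives 8>5; P2→Q gives 7>3; P3→Y gives 2>0]
(B,Q,X): not NE [P2→P gives 9>1; P3→W gives 9>6]
(B,Q,Y): not NE [P1→C gives 8>0; P3→W gives 9>6]
(B,Q,Z): not NE [P1→C gives 8>3; P2→P gives 9>0]
(B,Q,W): not NE [P1→A gives 9>7]
(B,R,X): not NE [P2→P gives 9>0; P3→W gives 9>6]
(B,R,Y): not NE [P1→C gives 7>1; P3→W gives 9>0]
(B,R,Z): not NE [P2→P gives 9>7; P3→W gives 9>0]
(B,R,W): not NE [P1→A gives 9>8; P2→Q gives 7>1]
(B,S,X): not NE [P1→D gives 6>1; P2→P gives 9>0; P3→W gives 9>8]
(B,S,Y): not NE [P1→D gives 6>0; P2→R gives 9>8; P3→W gives 9>8]
(B,S,Z): not NE [P1→D gives 8>1; P2→P gives 9>3; P3→W gives 9>6]
(B,S,W): not NE [P2→Q gives 7>1]
(C,P,X): not NE [P1→A gives 9>6; P2→S gives 9>7; P3→W gives 9>5]
(C,P,Y): not NE [P1→A gives 9>8; P2→S gives 9>7; P3→W gives 9>1]
(C,P,Z): not NE [P2→R gives 9>0; P3→W gives 9>3]
(C,P,W): not NE [P2→R gives 6>1]
(C,Q,X): not NE [P1→B gives 9>2; P3→W gives 4>0]
(C,Q,Y): not NE [P2→S gives 9>6; P3→W gives 4>0]
(C,Q,Z): not NE [P2→R gives 9>6; P3→W gives 4>0]
(C,Q,W): not NE [P1→A gives 9>3; P2→R gives 6>2]
(C,R,X): not NE [P1→D gives 8>5; P2→S gives 9>3]
(C,R,Y): not NE [P2→S gives 9>7; P3→X gives 4>3]
(C,R,Z): not NE [P1→D gives 9>8; P3→X gives 4>0]
(C,R,W): not NE [P1→A gives 9>3; P3→X gives 4>3]
(C,S,X): not NE [P1→D gives 6>3]
(C,S,Y): not NE [P1→D gives 6>1; P3→X gives 9>0]
(C,S,Z): not NE [P1→D gives 8>6; P2→R gives 9>8; P3→X gives 9>3]
(C,S,W): not NE [P1→D gives 8>6; P2→R gives 6>1; P3→X gives 9>6]
(D,P,X): not NE [P1→A gives 9>5; P2→S gives 5>2]
(D,P,Y): not NE [P1→A gives 9>6; P2→Q gives 3>2; P3→X gives 7>4]
(D,P,Z): not NE [P2→S gives 9>4; P3→X gives 7>3]
(D,P,W): not NE [P1→C gives 8>0; P2→R gives 8>3; P3→X gives 7>5]
(D,Q,X): not NE [P1→B gives 9>3; P3→W gives 8>6]
(D,Q,Y): not NE [P1→C gives 8>3]
(D,Q,Z): not NE [P1→C gives 8>6; P2→S gives 9>5; P3→W gives 8>5]
(D,Q,W): not NE [P1→A gives 9>5; P2→R gives 8>3]
(D,R,X): not NE [P2→S gives 5>3; P3→Y gives 9>5]
(D,R,Y): not NE [P1→C gives 7>6; P2→Q gives 3>2]
(D,R,Z): not NE [P3→Y gives 9>4]
(D,R,W): not NE [P1→A gives 9>6; P3→Y gives 9>6]
(D,S,X): not NE [P3→W gives 7>5]
(D,S,Y): not NE [P2→Q gives 3>2; P3→W gives 7>6]
(D,S,Z): not NE [P3→W gives 7>1]
(D,S,W): not NE [P2→R gives 8>3]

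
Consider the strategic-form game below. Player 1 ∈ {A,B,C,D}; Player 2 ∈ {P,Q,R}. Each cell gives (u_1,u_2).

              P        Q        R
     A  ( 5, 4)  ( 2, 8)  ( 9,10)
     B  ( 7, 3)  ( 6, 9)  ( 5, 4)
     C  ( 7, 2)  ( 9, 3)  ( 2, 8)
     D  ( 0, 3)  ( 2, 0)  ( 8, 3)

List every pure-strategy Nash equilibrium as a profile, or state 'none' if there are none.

Nash profiles: (A,R)

(A,P): not NE [P1→C gives 7>5; P2→R gives 10>4]
(A,Q): not NE [P1→C gives 9>2; P2→R gives 10>8]
(A,R): NE
(B,P): not NE [P2→Q gives 9>3]
(B,Q): not NE [P1→C gives 9>6]
(B,R): not NE [P1→A gives 9>5; P2→Q gives 9>4]
(C,P): not NE [P2→R gives 8>2]
(C,Q): not NE [P2→R gives 8>3]
(C,R): not NE [P1→A gives 9>2]
(D,P): not NE [P1→C gives 7>0]
(D,Q): not NE [P1→C gives 9>2; P2→R gives 3>0]
(D,R): not NE [P1→A gives 9>8]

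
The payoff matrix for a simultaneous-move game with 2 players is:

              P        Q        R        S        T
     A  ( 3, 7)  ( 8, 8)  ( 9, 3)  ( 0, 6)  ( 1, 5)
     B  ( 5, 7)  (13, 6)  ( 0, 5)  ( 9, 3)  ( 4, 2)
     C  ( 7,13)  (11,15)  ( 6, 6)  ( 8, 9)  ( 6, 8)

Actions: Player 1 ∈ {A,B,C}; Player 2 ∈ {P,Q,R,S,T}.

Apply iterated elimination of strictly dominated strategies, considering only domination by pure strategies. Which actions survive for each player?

Remaining: P1:{B,C} P2:{P,Q}

P2 drop R (P beats it: A:7>3 B:7>5 C:13>6)
P1 drop A (B beats it: P:5>3 Q:13>8 S:9>0 T:4>1)
P2 drop S (P beats it: B:7>3 C:13>9)
P2 drop T (P beats it: B:7>2 C:13>8)
P1→{B,C} P2→{P,Q}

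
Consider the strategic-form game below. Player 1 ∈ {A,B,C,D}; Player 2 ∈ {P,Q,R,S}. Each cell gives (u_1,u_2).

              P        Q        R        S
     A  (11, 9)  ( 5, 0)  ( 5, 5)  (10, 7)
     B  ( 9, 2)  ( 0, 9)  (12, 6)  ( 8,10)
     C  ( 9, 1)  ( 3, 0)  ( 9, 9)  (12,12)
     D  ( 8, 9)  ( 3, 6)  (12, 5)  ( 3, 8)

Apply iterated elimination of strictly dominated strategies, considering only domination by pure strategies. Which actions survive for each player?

P2 drop Q (S beats it: A:7>0 B:10>9 C:12>0 D:8>6)
P2 drop R (S beats it: A:7>5 B:10>6 C:12>9 D:8>5)
P1 drop B (A beats it: P:11>9 S:10>8)
P1 drop D (A beats it: P:11>8 S:10>3)
P1→{A,C} P2→{P,S}

Remaining: P1:{A,C} P2:{P,S}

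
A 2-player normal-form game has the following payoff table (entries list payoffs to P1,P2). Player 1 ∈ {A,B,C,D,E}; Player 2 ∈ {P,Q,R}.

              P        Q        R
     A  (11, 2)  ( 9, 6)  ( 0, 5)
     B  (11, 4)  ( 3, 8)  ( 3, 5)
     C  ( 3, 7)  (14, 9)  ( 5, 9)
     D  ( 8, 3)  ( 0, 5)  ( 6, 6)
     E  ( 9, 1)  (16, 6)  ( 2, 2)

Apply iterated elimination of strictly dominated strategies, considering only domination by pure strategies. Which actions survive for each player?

Survivors P1:{C,D,E} P2:{Q,R}

P2 drop P (Q beats it: A:6>2 B:8>4 C:9>7 D:5>3 E:6>1)
P1 drop A (C beats it: Q:14>9 R:5>0)
P1 drop B (C beats it: Q:14>3 R:5>3)
P1→{C,D,E} P2→{Q,R}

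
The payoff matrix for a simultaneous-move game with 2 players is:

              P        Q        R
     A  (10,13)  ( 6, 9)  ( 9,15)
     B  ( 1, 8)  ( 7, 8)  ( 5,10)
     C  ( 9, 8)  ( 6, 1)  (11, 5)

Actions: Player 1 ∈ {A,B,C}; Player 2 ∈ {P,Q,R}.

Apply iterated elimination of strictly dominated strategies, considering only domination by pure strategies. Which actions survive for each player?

Survivors P1:{A,C} P2:{P,R}

P2 drop Q (R beats it: A:15>9 B:10>8 C:5>1)
P1 drop B (A beats it: P:10>1 R:9>5)
P1→{A,C} P2→{P,R}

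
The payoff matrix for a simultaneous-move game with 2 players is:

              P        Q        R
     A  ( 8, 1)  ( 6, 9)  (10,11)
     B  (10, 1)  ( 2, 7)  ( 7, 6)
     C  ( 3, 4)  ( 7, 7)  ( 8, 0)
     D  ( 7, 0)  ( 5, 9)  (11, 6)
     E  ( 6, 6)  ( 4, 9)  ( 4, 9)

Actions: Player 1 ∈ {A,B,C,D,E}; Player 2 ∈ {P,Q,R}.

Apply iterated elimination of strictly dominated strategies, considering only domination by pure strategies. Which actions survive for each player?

P1 drop E (A beats it: P:8>6 Q:6>4 R:10>4)
P2 drop P (Q beats it: A:9>1 B:7>1 C:7>4 D:9>0)
P1 drop B (A beats it: Q:6>2 R:10>7)
P1→{A,C,D} P2→{Q,R}

Survivors P1:{A,C,D} P2:{Q,R}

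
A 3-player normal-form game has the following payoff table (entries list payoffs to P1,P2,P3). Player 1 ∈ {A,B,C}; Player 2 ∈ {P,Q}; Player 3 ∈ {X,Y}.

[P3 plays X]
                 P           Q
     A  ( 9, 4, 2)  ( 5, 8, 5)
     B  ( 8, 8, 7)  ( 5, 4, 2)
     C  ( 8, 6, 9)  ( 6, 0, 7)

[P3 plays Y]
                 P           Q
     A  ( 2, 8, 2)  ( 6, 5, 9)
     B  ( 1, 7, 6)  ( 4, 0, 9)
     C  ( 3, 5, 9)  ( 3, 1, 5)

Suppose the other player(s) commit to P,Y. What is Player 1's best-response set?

u_1(A vs P,Y) = 2
u_1(B vs P,Y) = 1
u_1(C vs P,Y) = 3
max payoff 3 at {C}

BR_1 = {C}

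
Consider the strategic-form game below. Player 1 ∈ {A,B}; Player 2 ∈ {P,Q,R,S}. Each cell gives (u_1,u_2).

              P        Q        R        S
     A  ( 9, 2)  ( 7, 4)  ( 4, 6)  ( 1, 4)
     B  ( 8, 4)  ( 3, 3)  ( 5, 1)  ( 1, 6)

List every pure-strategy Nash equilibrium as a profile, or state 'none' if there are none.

(A,P): not NE [P2→R gives 6>2]
(A,Q): not NE [P2→R gives 6>4]
(A,R): not NE [P1→B gives 5>4]
(A,S): not NE [P2→R gives 6>4]
(B,P): not NE [P1→A gives 9>8; P2→S gives 6>4]
(B,Q): not NE [P1→A gives 7>3; P2→S gives 6>3]
(B,R): not NE [P2→S gives 6>1]
(B,S): NE

PSNE = {(B,S)}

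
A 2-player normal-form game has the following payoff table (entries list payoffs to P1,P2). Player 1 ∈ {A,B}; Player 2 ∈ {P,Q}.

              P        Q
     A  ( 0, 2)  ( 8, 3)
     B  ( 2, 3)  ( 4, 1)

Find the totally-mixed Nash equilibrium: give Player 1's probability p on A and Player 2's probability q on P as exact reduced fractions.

P1 mixes 2/3 on A; P2 mixes 2/3 on P

P1 indiff ⇒ q·0+(1-q)·8 = q·2+(1-q)·4 ⇒ q(-2) = (1-q)(-4) ⇒ q = 2/3
P2 indiff ⇒ p·2+(1-p)·3 = p·3+(1-p)·1 ⇒ p(-1) = (1-p)(-2) ⇒ p = 2/3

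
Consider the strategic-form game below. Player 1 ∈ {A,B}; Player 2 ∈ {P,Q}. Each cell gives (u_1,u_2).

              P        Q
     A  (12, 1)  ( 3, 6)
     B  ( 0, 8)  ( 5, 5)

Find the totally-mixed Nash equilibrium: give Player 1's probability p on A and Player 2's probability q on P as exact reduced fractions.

P1 indiff ⇒ q·12+(1-q)·3 = q·0+(1-q)·5 ⇒ q(12) = (1-q)(2) ⇒ q = 1/7
P2 indiff ⇒ p·1+(1-p)·8 = p·6+(1-p)·5 ⇒ p(-5) = (1-p)(-3) ⇒ p = 3/8

P1 mixes 3/8 on A; P2 mixes 1/7 on P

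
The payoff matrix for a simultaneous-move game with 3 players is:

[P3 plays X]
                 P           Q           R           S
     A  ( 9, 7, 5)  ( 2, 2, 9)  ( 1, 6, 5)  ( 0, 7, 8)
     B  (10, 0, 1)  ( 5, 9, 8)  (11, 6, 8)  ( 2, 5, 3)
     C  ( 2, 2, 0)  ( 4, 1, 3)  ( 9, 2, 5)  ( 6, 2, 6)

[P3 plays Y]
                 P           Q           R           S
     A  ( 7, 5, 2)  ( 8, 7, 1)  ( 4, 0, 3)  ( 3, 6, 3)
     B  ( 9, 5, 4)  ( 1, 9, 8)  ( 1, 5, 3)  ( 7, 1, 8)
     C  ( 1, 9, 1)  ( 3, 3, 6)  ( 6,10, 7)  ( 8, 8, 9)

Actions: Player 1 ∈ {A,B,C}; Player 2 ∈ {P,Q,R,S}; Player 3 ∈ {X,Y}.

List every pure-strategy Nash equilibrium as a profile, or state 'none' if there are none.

PSNE = {(B,Q,X), (C,R,Y)}

(A,P,X): not NE [P1→B gives 10>9]
(A,P,Y): not NE [P1→B gives 9>7; P2→Q gives 7>5; P3→X gives 5>2]
(A,Q,X): not NE [P1→B gives 5>2; P2→S gives 7>2]
(A,Q,Y): not NE [P3→X gives 9>1]
(A,R,X): not NE [P1→B gives 11>1; P2→S gives 7>6]
(A,R,Y): not NE [P1→C gives 6>4; P2→Q gives 7>0; P3→X gives 5>3]
(A,S,X): not NE [P1→C gives 6>0]
(A,S,Y): not NE [P1→C gives 8>3; P2→Q gives 7>6; P3→X gives 8>3]
(B,P,X): not NE [P2→Q gives 9>0; P3→Y gives 4>1]
(B,P,Y): not NE [P2→Q gives 9>5]
(B,Q,X): NE
(B,Q,Y): not NE [P1→A gives 8>1]
(B,R,X): not NE [P2→Q gives 9>6]
(B,R,Y): not NE [P1→C gives 6>1; P2→Q gives 9>5; P3→X gives 8>3]
(B,S,X): not NE [P1→C gives 6>2; P2→Q gives 9>5; P3→Y gives 8>3]
(B,S,Y): not NE [P1→C gives 8>7; P2→Q gives 9>1]
(C,P,X): not NE [P1→B gives 10>2; P3→Y gives 1>0]
(C,P,Y): not NE [P1→B gives 9>1; P2→R gives 10>9]
(C,Q,X): not NE [P1→B gives 5>4; P2→S gives 2>1; P3→Y gives 6>3]
(C,Q,Y): not NE [P1→A gives 8>3; P2→R gives 10>3]
(C,R,X): not NE [P1→B gives 11>9; P3→Y gives 7>5]
(C,R,Y): NE
(C,S,X): not NE [P3→Y gives 9>6]
(C,S,Y): not NE [P2→R gives 10>8]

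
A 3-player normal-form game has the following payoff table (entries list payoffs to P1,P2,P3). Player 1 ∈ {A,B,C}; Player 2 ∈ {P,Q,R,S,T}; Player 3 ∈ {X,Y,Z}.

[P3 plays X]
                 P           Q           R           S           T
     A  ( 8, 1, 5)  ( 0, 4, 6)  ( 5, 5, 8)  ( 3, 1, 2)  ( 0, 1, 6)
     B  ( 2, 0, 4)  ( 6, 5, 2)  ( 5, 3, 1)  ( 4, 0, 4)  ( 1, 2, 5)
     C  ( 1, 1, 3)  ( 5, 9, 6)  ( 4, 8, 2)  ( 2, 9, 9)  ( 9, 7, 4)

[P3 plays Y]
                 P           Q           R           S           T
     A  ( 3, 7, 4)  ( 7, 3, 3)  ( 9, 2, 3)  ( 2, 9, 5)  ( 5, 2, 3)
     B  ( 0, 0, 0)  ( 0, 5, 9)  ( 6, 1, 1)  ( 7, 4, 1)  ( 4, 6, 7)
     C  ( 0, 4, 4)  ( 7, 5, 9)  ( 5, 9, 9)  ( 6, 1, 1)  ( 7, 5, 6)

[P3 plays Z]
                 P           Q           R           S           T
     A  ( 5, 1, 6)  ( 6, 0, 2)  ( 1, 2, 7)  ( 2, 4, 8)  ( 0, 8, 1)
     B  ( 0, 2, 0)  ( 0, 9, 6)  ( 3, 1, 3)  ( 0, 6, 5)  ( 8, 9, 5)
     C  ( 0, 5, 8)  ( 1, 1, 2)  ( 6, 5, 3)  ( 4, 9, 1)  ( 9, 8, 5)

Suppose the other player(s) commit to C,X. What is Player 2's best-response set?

u_2(P vs C,X) = 1
u_2(Q vs C,X) = 9
u_2(R vs C,X) = 8
u_2(S vs C,X) = 9
u_2(T vs C,X) = 7
max payoff 9 at {Q,S}

argmax u_2 = {Q,S}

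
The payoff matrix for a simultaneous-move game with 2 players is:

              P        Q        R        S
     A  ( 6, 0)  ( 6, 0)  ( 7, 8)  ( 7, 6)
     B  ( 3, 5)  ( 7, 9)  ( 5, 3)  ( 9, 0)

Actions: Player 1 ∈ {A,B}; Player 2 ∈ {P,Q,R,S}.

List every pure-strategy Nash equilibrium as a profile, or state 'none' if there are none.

(A,P): not NE [P2→R gives 8>0]
(A,Q): not NE [P1→B gives 7>6; P2→R gives 8>0]
(A,R): NE
(A,S): not NE [P1→B gives 9>7; P2→R gives 8>6]
(B,P): not NE [P1→A gives 6>3; P2→Q gives 9>5]
(B,Q): NE
(B,R): not NE [P1→A gives 7>5; P2→Q gives 9>3]
(B,S): not NE [P2→Q gives 9>0]

PSNE = {(A,R), (B,Q)}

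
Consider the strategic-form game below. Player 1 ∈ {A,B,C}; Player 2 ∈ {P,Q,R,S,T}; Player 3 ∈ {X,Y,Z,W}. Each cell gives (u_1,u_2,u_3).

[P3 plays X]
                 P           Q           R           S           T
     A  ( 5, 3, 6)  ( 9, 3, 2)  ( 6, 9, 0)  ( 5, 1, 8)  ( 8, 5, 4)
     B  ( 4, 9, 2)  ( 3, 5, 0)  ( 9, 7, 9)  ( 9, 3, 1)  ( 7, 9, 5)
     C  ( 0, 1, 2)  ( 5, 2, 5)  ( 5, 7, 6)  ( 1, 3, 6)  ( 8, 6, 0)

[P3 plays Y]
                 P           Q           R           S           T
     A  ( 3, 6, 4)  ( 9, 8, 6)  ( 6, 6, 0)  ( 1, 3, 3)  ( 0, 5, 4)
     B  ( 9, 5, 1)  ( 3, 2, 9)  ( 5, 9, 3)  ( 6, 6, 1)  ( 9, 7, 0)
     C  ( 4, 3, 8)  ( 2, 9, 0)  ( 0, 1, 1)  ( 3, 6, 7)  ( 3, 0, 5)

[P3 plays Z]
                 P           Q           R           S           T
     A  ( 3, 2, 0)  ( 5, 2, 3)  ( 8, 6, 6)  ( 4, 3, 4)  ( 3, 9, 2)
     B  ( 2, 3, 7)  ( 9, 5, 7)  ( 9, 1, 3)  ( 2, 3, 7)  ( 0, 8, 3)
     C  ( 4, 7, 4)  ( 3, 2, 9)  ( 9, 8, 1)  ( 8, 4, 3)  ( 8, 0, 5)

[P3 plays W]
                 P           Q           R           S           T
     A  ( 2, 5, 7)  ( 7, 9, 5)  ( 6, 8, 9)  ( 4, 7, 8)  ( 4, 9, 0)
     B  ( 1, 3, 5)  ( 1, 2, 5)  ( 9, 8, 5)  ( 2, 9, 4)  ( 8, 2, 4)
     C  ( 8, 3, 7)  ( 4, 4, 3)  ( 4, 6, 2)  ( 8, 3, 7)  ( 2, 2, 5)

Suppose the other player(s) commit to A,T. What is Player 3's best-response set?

BR_3 = {X,Y}

u_3(X vs A,T) = 4
u_3(Y vs A,T) = 4
u_3(Z vs A,T) = 2
u_3(W vs A,T) = 0
max payoff 4 at {X,Y}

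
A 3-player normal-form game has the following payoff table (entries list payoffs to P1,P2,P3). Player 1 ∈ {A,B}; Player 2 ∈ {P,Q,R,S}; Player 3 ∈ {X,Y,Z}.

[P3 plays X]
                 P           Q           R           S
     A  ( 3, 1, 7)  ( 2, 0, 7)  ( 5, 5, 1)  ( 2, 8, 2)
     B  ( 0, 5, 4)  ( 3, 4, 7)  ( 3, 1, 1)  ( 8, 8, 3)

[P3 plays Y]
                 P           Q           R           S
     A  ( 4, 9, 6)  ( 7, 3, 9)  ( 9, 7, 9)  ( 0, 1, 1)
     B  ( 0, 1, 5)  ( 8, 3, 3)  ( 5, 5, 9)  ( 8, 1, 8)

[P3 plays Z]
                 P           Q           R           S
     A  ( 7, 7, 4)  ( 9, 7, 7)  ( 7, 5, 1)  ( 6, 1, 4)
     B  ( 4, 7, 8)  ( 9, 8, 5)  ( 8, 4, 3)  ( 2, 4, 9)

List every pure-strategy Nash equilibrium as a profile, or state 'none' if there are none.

Equilibria: none

(A,P,X): not NE [P2→S gives 8>1]
(A,P,Y): not NE [P3→X gives 7>6]
(A,P,Z): not NE [P3→X gives 7>4]
(A,Q,X): not NE [P1→B gives 3>2; P2→S gives 8>0; P3→Y gives 9>7]
(A,Q,Y): not NE [P1→B gives 8>7; P2→P gives 9>3]
(A,Q,Z): not NE [P3→Y gives 9>7]
(A,R,X): not NE [P2→S gives 8>5; P3→Y gives 9>1]
(A,R,Y): not NE [P2→P gives 9>7]
(A,R,Z): not NE [P1→B gives 8>7; P2→Q gives 7>5; P3→Y gives 9>1]
(A,S,X): not NE [P1→B gives 8>2; P3→Z gives 4>2]
(A,S,Y): not NE [P1→B gives 8>0; P2→P gives 9>1; P3→Z gives 4>1]
(A,S,Z): not NE [P2→Q gives 7>1]
(B,P,X): not NE [P1→A gives 3>0; P2→S gives 8>5; P3→Z gives 8>4]
(B,P,Y): not NE [P1→A gives 4>0; P2→R gives 5>1; P3→Z gives 8>5]
(B,P,Z): not NE [P1→A gives 7>4; P2→Q gives 8>7]
(B,Q,X): not NE [P2→S gives 8>4]
(B,Q,Y): not NE [P2→R gives 5>3; P3→X gives 7>3]
(B,Q,Z): not NE [P3→X gives 7>5]
(B,R,X): not NE [P1→A gives 5>3; P2→S gives 8>1; P3→Y gives 9>1]
(B,R,Y): not NE [P1→A gives 9>5]
(B,R,Z): not NE [P2→Q gives 8>4; P3→Y gives 9>3]
(B,S,X): not NE [P3→Z gives 9>3]
(B,S,Y): not NE [P2→R gives 5>1; P3→Z gives 9>8]
(B,S,Z): not NE [P1→A gives 6>2; P2→Q gives 8>4]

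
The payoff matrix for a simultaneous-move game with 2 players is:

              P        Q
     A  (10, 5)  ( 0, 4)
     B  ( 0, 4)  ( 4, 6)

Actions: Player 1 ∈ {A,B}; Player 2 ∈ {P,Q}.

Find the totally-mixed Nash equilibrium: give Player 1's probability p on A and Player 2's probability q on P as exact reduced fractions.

(p,q) = (2/3, 2/7)

P1 indiff ⇒ q·10+(1-q)·0 = q·0+(1-q)·4 ⇒ q(10) = (1-q)(4) ⇒ q = 2/7
P2 indiff ⇒ p·5+(1-p)·4 = p·4+(1-p)·6 ⇒ p(1) = (1-p)(2) ⇒ p = 2/3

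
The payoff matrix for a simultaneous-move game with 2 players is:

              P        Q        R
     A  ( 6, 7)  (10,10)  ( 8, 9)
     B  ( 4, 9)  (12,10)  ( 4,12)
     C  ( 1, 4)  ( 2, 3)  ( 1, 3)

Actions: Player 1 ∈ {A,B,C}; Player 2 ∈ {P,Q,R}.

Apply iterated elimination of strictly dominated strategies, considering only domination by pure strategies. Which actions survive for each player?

IESDS → P1:{A,B} P2:{Q,R}

P1 drop C (A beats it: P:6>1 Q:10>2 R:8>1)
P2 drop P (Q beats it: A:10>7 B:10>9)
P1→{A,B} P2→{Q,R}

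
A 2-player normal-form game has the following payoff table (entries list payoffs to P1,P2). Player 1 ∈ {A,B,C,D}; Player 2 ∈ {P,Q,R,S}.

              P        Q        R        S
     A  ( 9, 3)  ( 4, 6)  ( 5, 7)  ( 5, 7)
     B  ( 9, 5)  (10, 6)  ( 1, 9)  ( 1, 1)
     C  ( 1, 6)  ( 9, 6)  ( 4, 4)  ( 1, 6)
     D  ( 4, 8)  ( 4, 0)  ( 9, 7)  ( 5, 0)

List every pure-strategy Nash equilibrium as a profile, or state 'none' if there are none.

(A,P): not NE [P2→S gives 7>3]
(A,Q): not NE [P1→B gives 10>4; P2→S gives 7>6]
(A,R): not NE [P1→D gives 9>5]
(A,S): NE
(B,P): not NE [P2→R gives 9>5]
(B,Q): not NE [P2→R gives 9>6]
(B,R): not NE [P1→D gives 9>1]
(B,S): not NE [P1→D gives 5>1; P2→R gives 9>1]
(C,P): not NE [P1→B gives 9>1]
(C,Q): not NE [P1→B gives 10>9]
(C,R): not NE [P1→D gives 9>4; P2→S gives 6>4]
(C,S): not NE [P1→D gives 5>1]
(D,P): not NE [P1→B gives 9>4]
(D,Q): not NE [P1→B gives 10>4; P2→P gives 8>0]
(D,R): not NE [P2→P gives 8>7]
(D,S): not NE [P2→P gives 8>0]

NE set: (A,S)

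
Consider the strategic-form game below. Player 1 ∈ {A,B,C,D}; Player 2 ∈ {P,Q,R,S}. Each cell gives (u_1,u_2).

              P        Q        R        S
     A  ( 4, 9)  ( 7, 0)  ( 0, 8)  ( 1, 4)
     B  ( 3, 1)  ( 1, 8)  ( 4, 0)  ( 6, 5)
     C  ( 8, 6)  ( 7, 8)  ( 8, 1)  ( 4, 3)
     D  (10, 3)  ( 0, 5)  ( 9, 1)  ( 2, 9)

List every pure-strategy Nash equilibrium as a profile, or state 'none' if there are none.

NE set: (C,Q)

(A,P): not NE [P1→D gives 10>4]
(A,Q): not NE [P2→P gives 9>0]
(A,R): not NE [P1→D gives 9>0; P2→P gives 9>8]
(A,S): not NE [P1→B gives 6>1; P2→P gives 9>4]
(B,P): not NE [P1→D gives 10>3; P2→Q gives 8>1]
(B,Q): not NE [P1→C gives 7>1]
(B,R): not NE [P1→D gives 9>4; P2→Q gives 8>0]
(B,S): not NE [P2→Q gives 8>5]
(C,P): not NE [P1→D gives 10>8; P2→Q gives 8>6]
(C,Q): NE
(C,R): not NE [P1→D gives 9>8; P2→Q gives 8>1]
(C,S): not NE [P1→B gives 6>4; P2→Q gives 8>3]
(D,P): not NE [P2→S gives 9>3]
(D,Q): not NE [P1→C gives 7>0; P2→S gives 9>5]
(D,R): not NE [P2→S gives 9>1]
(D,S): not NE [P1→B gives 6>2]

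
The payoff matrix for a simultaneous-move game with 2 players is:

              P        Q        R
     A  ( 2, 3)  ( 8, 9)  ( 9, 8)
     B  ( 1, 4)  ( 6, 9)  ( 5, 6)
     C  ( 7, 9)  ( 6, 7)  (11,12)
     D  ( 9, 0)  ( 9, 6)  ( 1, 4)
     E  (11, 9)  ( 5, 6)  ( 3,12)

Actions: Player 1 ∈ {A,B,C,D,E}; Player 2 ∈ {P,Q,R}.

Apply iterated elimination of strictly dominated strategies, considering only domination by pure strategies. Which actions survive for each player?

IESDS → P1:{A,C,D} P2:{Q,R}

P1 drop B (A beats it: P:2>1 Q:8>6 R:9>5)
P2 drop P (R beats it: A:8>3 C:12>9 D:4>0 E:12>9)
P1 drop E (A beats it: Q:8>5 R:9>3)
P1→{A,C,D} P2→{Q,R}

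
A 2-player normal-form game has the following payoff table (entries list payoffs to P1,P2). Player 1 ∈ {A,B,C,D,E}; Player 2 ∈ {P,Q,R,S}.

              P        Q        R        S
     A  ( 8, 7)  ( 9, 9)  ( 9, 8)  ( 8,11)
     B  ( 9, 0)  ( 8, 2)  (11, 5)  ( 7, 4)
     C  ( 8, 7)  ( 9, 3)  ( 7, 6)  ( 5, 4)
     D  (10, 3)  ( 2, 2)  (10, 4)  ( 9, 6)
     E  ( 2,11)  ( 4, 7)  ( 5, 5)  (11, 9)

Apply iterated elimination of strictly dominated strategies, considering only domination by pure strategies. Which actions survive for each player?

IESDS → P1:{B,D,E} P2:{P,R,S}

P2 drop Q (S beats it: A:11>9 B:4>2 C:4>3 D:6>2 E:9>7)
P1 drop A (D beats it: P:10>8 R:10>9 S:9>8)
P1 drop C (B beats it: P:9>8 R:11>7 S:7>5)
P1→{B,D,E} P2→{P,R,S}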